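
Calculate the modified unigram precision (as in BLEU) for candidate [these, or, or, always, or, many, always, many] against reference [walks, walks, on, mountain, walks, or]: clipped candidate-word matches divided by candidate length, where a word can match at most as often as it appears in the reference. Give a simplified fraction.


Reference word counts: {'mountain': 1, 'on': 1, 'or': 1, 'walks': 3}
Checking each candidate word (with clipping):
  'these' -> not in reference -> no match (matches: 0)
  'or' -> in reference (ref count 1, used 1/1) -> match (matches: 1)
  'or' -> ref count 1 already used up (1/1) -> clipped, no match (matches: 1)
  'always' -> not in reference -> no match (matches: 1)
  'or' -> ref count 1 already used up (1/1) -> clipped, no match (matches: 1)
  'many' -> not in reference -> no match (matches: 1)
  'always' -> not in reference -> no match (matches: 1)
  'many' -> not in reference -> no match (matches: 1)
Clipped matches: 1, Candidate length: 8
Precision = 1/8

1/8


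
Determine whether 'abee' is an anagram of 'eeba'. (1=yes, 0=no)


Sort characters of 'abee': 'abee'
Sort characters of 'eeba': 'abee'
Sorted forms match -> they ARE anagrams
Result: 1

1


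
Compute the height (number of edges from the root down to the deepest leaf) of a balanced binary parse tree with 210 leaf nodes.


In a balanced binary tree with n leaves the deepest leaf is ceil(log2(n)) edges below the root.
log2(210) = 7.7142
ceil(7.7142) = 8
height (edges) = 8

8


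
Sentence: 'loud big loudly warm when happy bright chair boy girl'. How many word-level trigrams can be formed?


Word trigrams from [10] words:
  Trigram 1: (loud big loudly)
  Trigram 2: (big loudly warm)
  Trigram 3: (loudly warm when)
  Trigram 4: (warm when happy)
  Trigram 5: (when happy bright)
  Trigram 6: (happy bright chair)
  Trigram 7: (bright chair boy)
  Trigram 8: (chair boy girl)
Total word trigrams: 10 - 2 = 8

8


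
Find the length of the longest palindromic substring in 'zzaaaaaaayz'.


Scanning 'zzaaaaaaayz' for palindromic substrings.
Substring at positions 2-8: 'aaaaaaa'.
Check: reverse('aaaaaaa') = 'aaaaaaa' -> palindrome confirmed.
Neighbouring characters ('z' / 'y') break symmetry, so it cannot extend further.
No longer palindromic substring exists; longest length = 7

7


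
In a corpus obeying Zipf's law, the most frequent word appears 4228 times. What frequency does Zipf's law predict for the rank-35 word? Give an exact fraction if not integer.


Zipf's law: freq(rank) = f1 / rank
f1 = 4228, rank = 35
freq = 4228 / 35
GCD(4228, 35) = 7
Simplified: 604/5

604/5


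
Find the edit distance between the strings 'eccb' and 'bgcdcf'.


Building DP table for s1='eccb' (len 4) and s2='bgcdcf' (len 6):
       b  g  c  d  c  f
    0  1  2  3  4  5  6
  e 1  1  2  3  4  5  6
  c 2  2  2  2  3  4  5
  c 3  3  3  2  3  3  4
  b 4  3  4  3  3  4  4
Edit distance = dp[4][6] = 4

4


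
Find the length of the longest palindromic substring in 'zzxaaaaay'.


Scanning 'zzxaaaaay' for palindromic substrings.
Substring at positions 3-7: 'aaaaa'.
Check: reverse('aaaaa') = 'aaaaa' -> palindrome confirmed.
Neighbouring characters ('x' / 'y') break symmetry, so it cannot extend further.
No longer palindromic substring exists; longest length = 5

5


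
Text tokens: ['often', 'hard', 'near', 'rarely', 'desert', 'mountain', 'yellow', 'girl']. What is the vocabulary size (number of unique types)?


Listing all tokens and tracking unique types:
  Token 1: 'often' -> NEW (unique so far: 1)
  Token 2: 'hard' -> NEW (unique so far: 2)
  Token 3: 'near' -> NEW (unique so far: 3)
  Token 4: 'rarely' -> NEW (unique so far: 4)
  Token 5: 'desert' -> NEW (unique so far: 5)
  Token 6: 'mountain' -> NEW (unique so far: 6)
  Token 7: 'yellow' -> NEW (unique so far: 7)
  Token 8: 'girl' -> NEW (unique so far: 8)
Unique types: ('desert', 'girl', 'hard', 'mountain', 'near', 'often', 'rarely', 'yellow')
Vocabulary size: 8

8


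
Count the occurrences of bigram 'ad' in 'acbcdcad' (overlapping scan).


Scanning 'acbcdcad' for bigram 'ad':
  Position 0: 'ac' -> no
  Position 1: 'cb' -> no
  Position 2: 'bc' -> no
  Position 3: 'cd' -> no
  Position 4: 'dc' -> no
  Position 5: 'ca' -> no
  Position 6: 'ad' -> MATCH
Total matches: 1

1


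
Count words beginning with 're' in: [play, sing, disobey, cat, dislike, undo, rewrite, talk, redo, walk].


Checking each word for prefix 're':
  'play' -> no (count: 0)
  'sing' -> no (count: 0)
  'disobey' -> no (count: 0)
  'cat' -> no (count: 0)
  'dislike' -> no (count: 0)
  'undo' -> no (count: 0)
  'rewrite' -> YES, starts with 're' (count: 1)
  'talk' -> no (count: 1)
  'redo' -> YES, starts with 're' (count: 2)
  'walk' -> no (count: 2)
Total with prefix 're': 2

2


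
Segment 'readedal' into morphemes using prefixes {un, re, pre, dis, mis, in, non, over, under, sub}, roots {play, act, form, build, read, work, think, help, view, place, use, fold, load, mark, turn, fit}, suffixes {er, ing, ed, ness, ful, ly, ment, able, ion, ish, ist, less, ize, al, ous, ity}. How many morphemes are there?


Segmenting 'readedal' against the inventory:
  'read' -> root (morpheme 1)
  'ed' -> suffix (morpheme 2)
  'al' -> suffix (morpheme 3)
Total morphemes: 3

3


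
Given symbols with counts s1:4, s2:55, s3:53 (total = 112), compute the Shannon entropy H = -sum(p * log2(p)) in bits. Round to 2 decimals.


Computing entropy H = -sum(p_i * log2(p_i)):
  s1: p = 4/112 = 0.0357, -p*log2(p) = 0.1717
  s2: p = 55/112 = 0.4911, -p*log2(p) = 0.5038
  s3: p = 53/112 = 0.4732, -p*log2(p) = 0.5108
H = sum of terms = 1.1863
Rounded to 2 decimals: 1.19

1.19


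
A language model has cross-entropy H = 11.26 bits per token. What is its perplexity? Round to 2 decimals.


Perplexity formula: PP = 2^H
H = 11.26
PP = 2^11.26
Decompose: 2^11.26 = 2^11 * 2^0.26
2^11 = 2048, 2^0.26 ~ 1.1974787
PP ~ 2048 * 1.1974787 = 2452.4363776
Rounded to 2 decimals: 2452.44

2452.44


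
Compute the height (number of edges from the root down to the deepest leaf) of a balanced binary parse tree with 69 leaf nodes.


In a balanced binary tree with n leaves the deepest leaf is ceil(log2(n)) edges below the root.
log2(69) = 6.1085
ceil(6.1085) = 7
height (edges) = 7

7


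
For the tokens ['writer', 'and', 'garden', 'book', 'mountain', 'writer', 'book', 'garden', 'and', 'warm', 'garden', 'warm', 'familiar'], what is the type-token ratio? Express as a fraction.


Tokens: 13
Unique types: ('and', 'book', 'familiar', 'garden', 'mountain', 'warm', 'writer') = 7
TTR = 7/13
Already in lowest terms.

7/13


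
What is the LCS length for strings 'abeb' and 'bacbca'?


DP table for LCS of 'abeb' and 'bacbca':
       b  a  c  b  c  a
    0  0  0  0  0  0  0
  a 0  0  1  1  1  1  1
  b 0  1  1  1  2  2  2
  e 0  1  1  1  2  2  2
  b 0  1  1  1  2  2  2
LCS: 'ab'
LCS length = 2

2


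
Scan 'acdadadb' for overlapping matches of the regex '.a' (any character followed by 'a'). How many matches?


Pattern: .a means any character followed by 'a'.
Scanning 'acdadadb' position-by-position:
  Pos 0: window 'ac' -> no
  Pos 1: window 'cd' -> no
  Pos 2: window 'da' -> MATCH
  Pos 3: window 'ad' -> no
  Pos 4: window 'da' -> MATCH
  Pos 5: window 'ad' -> no
  Pos 6: window 'db' -> no
  Pos 7: window 'b' -> no
Total matches: 2

2


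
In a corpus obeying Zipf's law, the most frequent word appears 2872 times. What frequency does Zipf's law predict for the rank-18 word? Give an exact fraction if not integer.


Zipf's law: freq(rank) = f1 / rank
f1 = 2872, rank = 18
freq = 2872 / 18
GCD(2872, 18) = 2
Simplified: 1436/9

1436/9


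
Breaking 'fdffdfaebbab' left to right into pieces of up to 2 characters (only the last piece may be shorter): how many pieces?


'fdffdfaebbab' has 12 characters.
Chunking with max size 2:
  Chunk 1: 'fd' (positions 0-1)
  Chunk 2: 'ff' (positions 2-3)
  Chunk 3: 'df' (positions 4-5)
  Chunk 4: 'ae' (positions 6-7)
  Chunk 5: 'bb' (positions 8-9)
  Chunk 6: 'ab' (positions 10-11)
Total chunks: ceil(12 / 2) = 6

6


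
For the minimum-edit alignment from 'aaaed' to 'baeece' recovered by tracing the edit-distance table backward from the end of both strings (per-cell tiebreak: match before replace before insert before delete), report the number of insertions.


Edit distance = 4. Backtracking from cell (5, 6) with preference match > replace > insert > delete,
then listing the resulting alignment 'aaaed' -> 'baeece' left to right:
  Step 1: replace a->b
  Step 2: keep 'a'
  Step 3: replace a->e
  Step 4: keep 'e'
  Step 5: insert 'c' [insertion #1]
  Step 6: replace d->e
Total insertions: 1

1


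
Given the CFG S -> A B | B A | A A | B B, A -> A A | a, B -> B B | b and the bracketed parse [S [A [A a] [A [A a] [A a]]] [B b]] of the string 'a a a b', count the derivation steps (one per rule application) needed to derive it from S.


Every bracketed nonterminal node [X ...] in the tree is produced by exactly one rule application.
Reading the tree off as a leftmost derivation:
  Step 1: S  =>  A B   (applied S -> A B)
  Step 2: A B  =>  A A B   (applied A -> A A)
  Step 3: A A B  =>  a A B   (applied A -> a)
  Step 4: a A B  =>  a A A B   (applied A -> A A)
  Step 5: a A A B  =>  a a A B   (applied A -> a)
  Step 6: a a A B  =>  a a a B   (applied A -> a)
  Step 7: a a a B  =>  a a a b   (applied B -> b)
Final yield: a a a b
Total rewrite steps: 7

7


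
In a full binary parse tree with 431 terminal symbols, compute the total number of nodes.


Leaf nodes (terminals): 431
Internal nodes = n - 1 = 431 - 1 = 430
Total = leaves + internal = 431 + 430 = 861

861


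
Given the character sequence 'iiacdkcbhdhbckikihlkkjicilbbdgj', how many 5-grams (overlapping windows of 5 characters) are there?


String 'iiacdkcbhdhbckikihlkkjicilbbdgj' has length L = 31.
Number of overlapping n-grams = L - n + 1
Substituting: 31 - 5 + 1 = 27

27


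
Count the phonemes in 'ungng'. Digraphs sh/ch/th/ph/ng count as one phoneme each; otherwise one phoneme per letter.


Parsing 'ungng' greedily, digraphs first:
  'u' -> vowel phoneme (phonemes so far: 1)
  'ng' -> digraph (1 consonant phoneme) (phonemes so far: 2)
  'ng' -> digraph (1 consonant phoneme) (phonemes so far: 3)
Total phonemes: 3

3


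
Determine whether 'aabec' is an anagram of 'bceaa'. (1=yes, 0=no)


Sort characters of 'aabec': 'aabce'
Sort characters of 'bceaa': 'aabce'
Sorted forms match -> they ARE anagrams
Result: 1

1


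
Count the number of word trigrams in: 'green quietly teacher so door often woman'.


Word trigrams from [7] words:
  Trigram 1: (green quietly teacher)
  Trigram 2: (quietly teacher so)
  Trigram 3: (teacher so door)
  Trigram 4: (so door often)
  Trigram 5: (door often woman)
Total word trigrams: 7 - 2 = 5

5


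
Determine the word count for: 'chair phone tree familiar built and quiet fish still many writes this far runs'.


Counting words by splitting on spaces:
  Word 1: 'chair'
  Word 2: 'phone'
  Word 3: 'tree'
  Word 4: 'familiar'
  Word 5: 'built'
  Word 6: 'and'
  Word 7: 'quiet'
  Word 8: 'fish'
  Word 9: 'still'
  Word 10: 'many'
  Word 11: 'writes'
  Word 12: 'this'
  Word 13: 'far'
  Word 14: 'runs'
Total words: 14

14


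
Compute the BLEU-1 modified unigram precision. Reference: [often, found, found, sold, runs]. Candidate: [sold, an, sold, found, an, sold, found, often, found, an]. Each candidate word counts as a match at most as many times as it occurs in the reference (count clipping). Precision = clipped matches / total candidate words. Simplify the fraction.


Reference word counts: {'found': 2, 'often': 1, 'runs': 1, 'sold': 1}
Checking each candidate word (with clipping):
  'sold' -> in reference (ref count 1, used 1/1) -> match (matches: 1)
  'an' -> not in reference -> no match (matches: 1)
  'sold' -> ref count 1 already used up (1/1) -> clipped, no match (matches: 1)
  'found' -> in reference (ref count 2, used 1/2) -> match (matches: 2)
  'an' -> not in reference -> no match (matches: 2)
  'sold' -> ref count 1 already used up (1/1) -> clipped, no match (matches: 2)
  'found' -> in reference (ref count 2, used 2/2) -> match (matches: 3)
  'often' -> in reference (ref count 1, used 1/1) -> match (matches: 4)
  'found' -> ref count 2 already used up (2/2) -> clipped, no match (matches: 4)
  'an' -> not in reference -> no match (matches: 4)
Clipped matches: 4, Candidate length: 10
Precision = 4/10 = 2/5

2/5


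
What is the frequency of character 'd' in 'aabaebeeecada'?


Scanning 'aabaebeeecada' for 'd':
  Position 11: 'd' -> MATCH (count: 1)
Total occurrences of 'd': 1

1


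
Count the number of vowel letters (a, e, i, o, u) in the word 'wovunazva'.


Scanning each character of 'wovunazva':
  Position 1: 'w' -> consonant (running count: 0)
  Position 2: 'o' -> vowel (running count: 1)
  Position 3: 'v' -> consonant (running count: 1)
  Position 4: 'u' -> vowel (running count: 2)
  Position 5: 'n' -> consonant (running count: 2)
  Position 6: 'a' -> vowel (running count: 3)
  Position 7: 'z' -> consonant (running count: 3)
  Position 8: 'v' -> consonant (running count: 3)
  Position 9: 'a' -> vowel (running count: 4)
Total vowels: 4

4


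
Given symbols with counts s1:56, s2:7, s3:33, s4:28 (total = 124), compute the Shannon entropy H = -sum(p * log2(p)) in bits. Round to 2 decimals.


Computing entropy H = -sum(p_i * log2(p_i)):
  s1: p = 56/124 = 0.4516, -p*log2(p) = 0.5179
  s2: p = 7/124 = 0.0565, -p*log2(p) = 0.2341
  s3: p = 33/124 = 0.2661, -p*log2(p) = 0.5083
  s4: p = 28/124 = 0.2258, -p*log2(p) = 0.4848
H = sum of terms = 1.7451
Rounded to 2 decimals: 1.75

1.75


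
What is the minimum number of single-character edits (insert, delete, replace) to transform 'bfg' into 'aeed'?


Building DP table for s1='bfg' (len 3) and s2='aeed' (len 4):
       a  e  e  d
    0  1  2  3  4
  b 1  1  2  3  4
  f 2  2  2  3  4
  g 3  3  3  3  4
Edit distance = dp[3][4] = 4

4


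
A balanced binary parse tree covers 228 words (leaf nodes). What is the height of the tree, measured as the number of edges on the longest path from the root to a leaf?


In a balanced binary tree with n leaves the deepest leaf is ceil(log2(n)) edges below the root.
log2(228) = 7.8329
ceil(7.8329) = 8
height (edges) = 8

8


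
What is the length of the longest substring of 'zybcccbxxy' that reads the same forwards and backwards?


Scanning 'zybcccbxxy' for palindromic substrings.
Substring at positions 2-6: 'bcccb'.
Check: reverse('bcccb') = 'bcccb' -> palindrome confirmed.
Neighbouring characters ('y' / 'x') break symmetry, so it cannot extend further.
No longer palindromic substring exists; longest length = 5

5


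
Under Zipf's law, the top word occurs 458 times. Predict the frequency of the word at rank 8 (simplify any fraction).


Zipf's law: freq(rank) = f1 / rank
f1 = 458, rank = 8
freq = 458 / 8
GCD(458, 8) = 2
Simplified: 229/4

229/4


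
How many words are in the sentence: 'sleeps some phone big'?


Counting words by splitting on spaces:
  Word 1: 'sleeps'
  Word 2: 'some'
  Word 3: 'phone'
  Word 4: 'big'
Total words: 4

4


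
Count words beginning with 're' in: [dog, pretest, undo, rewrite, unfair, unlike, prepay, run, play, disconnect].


Checking each word for prefix 're':
  'dog' -> no (count: 0)
  'pretest' -> no (count: 0)
  'undo' -> no (count: 0)
  'rewrite' -> YES, starts with 're' (count: 1)
  'unfair' -> no (count: 1)
  'unlike' -> no (count: 1)
  'prepay' -> no (count: 1)
  'run' -> no (count: 1)
  'play' -> no (count: 1)
  'disconnect' -> no (count: 1)
Total with prefix 're': 1

1


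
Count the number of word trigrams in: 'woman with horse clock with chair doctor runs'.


Word trigrams from [8] words:
  Trigram 1: (woman with horse)
  Trigram 2: (with horse clock)
  Trigram 3: (horse clock with)
  Trigram 4: (clock with chair)
  Trigram 5: (with chair doctor)
  Trigram 6: (chair doctor runs)
Total word trigrams: 8 - 2 = 6

6


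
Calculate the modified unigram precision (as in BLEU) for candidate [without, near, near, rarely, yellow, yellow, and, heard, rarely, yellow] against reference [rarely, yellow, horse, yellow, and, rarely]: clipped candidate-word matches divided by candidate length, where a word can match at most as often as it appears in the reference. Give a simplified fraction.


Reference word counts: {'and': 1, 'horse': 1, 'rarely': 2, 'yellow': 2}
Checking each candidate word (with clipping):
  'without' -> not in reference -> no match (matches: 0)
  'near' -> not in reference -> no match (matches: 0)
  'near' -> not in reference -> no match (matches: 0)
  'rarely' -> in reference (ref count 2, used 1/2) -> match (matches: 1)
  'yellow' -> in reference (ref count 2, used 1/2) -> match (matches: 2)
  'yellow' -> in reference (ref count 2, used 2/2) -> match (matches: 3)
  'and' -> in reference (ref count 1, used 1/1) -> match (matches: 4)
  'heard' -> not in reference -> no match (matches: 4)
  'rarely' -> in reference (ref count 2, used 2/2) -> match (matches: 5)
  'yellow' -> ref count 2 already used up (2/2) -> clipped, no match (matches: 5)
Clipped matches: 5, Candidate length: 10
Precision = 5/10 = 1/2

1/2


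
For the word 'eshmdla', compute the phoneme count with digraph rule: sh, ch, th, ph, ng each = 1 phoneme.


Parsing 'eshmdla' greedily, digraphs first:
  'e' -> vowel phoneme (phonemes so far: 1)
  'sh' -> digraph (1 consonant phoneme) (phonemes so far: 2)
  'm' -> consonant phoneme (phonemes so far: 3)
  'd' -> consonant phoneme (phonemes so far: 4)
  'l' -> consonant phoneme (phonemes so far: 5)
  'a' -> vowel phoneme (phonemes so far: 6)
Total phonemes: 6

6


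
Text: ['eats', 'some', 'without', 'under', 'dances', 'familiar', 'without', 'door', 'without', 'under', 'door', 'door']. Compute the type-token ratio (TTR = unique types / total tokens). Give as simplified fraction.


Tokens: 12
Unique types: ('dances', 'door', 'eats', 'familiar', 'some', 'under', 'without') = 7
TTR = 7/12
Already in lowest terms.

7/12


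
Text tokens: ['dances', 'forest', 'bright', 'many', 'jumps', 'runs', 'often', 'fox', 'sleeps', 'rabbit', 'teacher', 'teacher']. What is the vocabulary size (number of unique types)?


Listing all tokens and tracking unique types:
  Token 1: 'dances' -> NEW (unique so far: 1)
  Token 2: 'forest' -> NEW (unique so far: 2)
  Token 3: 'bright' -> NEW (unique so far: 3)
  Token 4: 'many' -> NEW (unique so far: 4)
  Token 5: 'jumps' -> NEW (unique so far: 5)
  Token 6: 'runs' -> NEW (unique so far: 6)
  Token 7: 'often' -> NEW (unique so far: 7)
  Token 8: 'fox' -> NEW (unique so far: 8)
  Token 9: 'sleeps' -> NEW (unique so far: 9)
  Token 10: 'rabbit' -> NEW (unique so far: 10)
  Token 11: 'teacher' -> NEW (unique so far: 11)
  Token 12: 'teacher' -> duplicate (unique so far: 11)
Unique types: ('bright', 'dances', 'forest', 'fox', 'jumps', 'many', 'often', 'rabbit', 'runs', 'sleeps', 'teacher')
Vocabulary size: 11

11


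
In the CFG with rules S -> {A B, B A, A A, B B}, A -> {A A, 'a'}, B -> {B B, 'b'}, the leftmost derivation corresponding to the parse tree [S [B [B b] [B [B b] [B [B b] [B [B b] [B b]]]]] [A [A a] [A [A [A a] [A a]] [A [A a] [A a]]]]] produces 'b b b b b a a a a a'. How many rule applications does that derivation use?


Every bracketed nonterminal node [X ...] in the tree is produced by exactly one rule application.
Reading the tree off as a leftmost derivation:
  Step 1: S  =>  B A   (applied S -> B A)
  Step 2: B A  =>  B B A   (applied B -> B B)
  Step 3: B B A  =>  b B A   (applied B -> b)
  Step 4: b B A  =>  b B B A   (applied B -> B B)
  Step 5: b B B A  =>  b b B A   (applied B -> b)
  Step 6: b b B A  =>  b b B B A   (applied B -> B B)
  Step 7: b b B B A  =>  b b b B A   (applied B -> b)
  Step 8: b b b B A  =>  b b b B B A   (applied B -> B B)
  Step 9: b b b B B A  =>  b b b b B A   (applied B -> b)
  Step 10: b b b b B A  =>  b b b b b A   (applied B -> b)
  Step 11: b b b b b A  =>  b b b b b A A   (applied A -> A A)
  Step 12: b b b b b A A  =>  b b b b b a A   (applied A -> a)
  Step 13: b b b b b a A  =>  b b b b b a A A   (applied A -> A A)
  Step 14: b b b b b a A A  =>  b b b b b a A A A   (applied A -> A A)
  Step 15: b b b b b a A A A  =>  b b b b b a a A A   (applied A -> a)
  Step 16: b b b b b a a A A  =>  b b b b b a a a A   (applied A -> a)
  Step 17: b b b b b a a a A  =>  b b b b b a a a A A   (applied A -> A A)
  Step 18: b b b b b a a a A A  =>  b b b b b a a a a A   (applied A -> a)
  Step 19: b b b b b a a a a A  =>  b b b b b a a a a a   (applied A -> a)
Final yield: b b b b b a a a a a
Total rewrite steps: 19

19


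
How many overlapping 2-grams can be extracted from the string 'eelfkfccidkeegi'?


String 'eelfkfccidkeegi' has length L = 15.
Number of overlapping n-grams = L - n + 1
Substituting: 15 - 2 + 1 = 14

14


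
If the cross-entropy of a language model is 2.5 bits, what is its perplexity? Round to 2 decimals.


Perplexity formula: PP = 2^H
H = 2.5
PP = 2^2.5
Decompose: 2^2.5 = 2^2 * 2^0.5 = 2^2 * sqrt(2)
2^2 = 4, sqrt(2) ~ 1.4142136
PP ~ 4 * 1.4142136 = 5.6568544
Rounded to 2 decimals: 5.66

5.66


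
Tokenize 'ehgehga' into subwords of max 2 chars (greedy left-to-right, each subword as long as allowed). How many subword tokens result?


'ehgehga' has 7 characters.
Chunking with max size 2:
  Chunk 1: 'eh' (positions 0-1)
  Chunk 2: 'ge' (positions 2-3)
  Chunk 3: 'hg' (positions 4-5)
  Chunk 4: 'a' (positions 6-6)
Total chunks: ceil(7 / 2) = 4

4


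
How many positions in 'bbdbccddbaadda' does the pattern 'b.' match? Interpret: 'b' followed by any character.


Pattern: b. means 'b' followed by any character.
Scanning 'bbdbccddbaadda' position-by-position:
  Pos 0: window 'bb' -> MATCH
  Pos 1: window 'bd' -> MATCH
  Pos 2: window 'db' -> no
  Pos 3: window 'bc' -> MATCH
  Pos 4: window 'cc' -> no
  Pos 5: window 'cd' -> no
  Pos 6: window 'dd' -> no
  Pos 7: window 'db' -> no
  Pos 8: window 'ba' -> MATCH
  Pos 9: window 'aa' -> no
  Pos 10: window 'ad' -> no
  Pos 11: window 'dd' -> no
  Pos 12: window 'da' -> no
  Pos 13: window 'a' -> no
Total matches: 4

4


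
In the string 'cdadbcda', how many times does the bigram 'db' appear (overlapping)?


Scanning 'cdadbcda' for bigram 'db':
  Position 0: 'cd' -> no
  Position 1: 'da' -> no
  Position 2: 'ad' -> no
  Position 3: 'db' -> MATCH
  Position 4: 'bc' -> no
  Position 5: 'cd' -> no
  Position 6: 'da' -> no
Total matches: 1

1


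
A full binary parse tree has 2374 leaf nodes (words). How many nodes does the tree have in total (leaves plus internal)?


Leaf nodes (terminals): 2374
Internal nodes = n - 1 = 2374 - 1 = 2373
Total = leaves + internal = 2374 + 2373 = 4747

4747


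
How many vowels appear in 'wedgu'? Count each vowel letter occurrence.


Scanning each character of 'wedgu':
  Position 1: 'w' -> consonant (running count: 0)
  Position 2: 'e' -> vowel (running count: 1)
  Position 3: 'd' -> consonant (running count: 1)
  Position 4: 'g' -> consonant (running count: 1)
  Position 5: 'u' -> vowel (running count: 2)
Total vowels: 2

2


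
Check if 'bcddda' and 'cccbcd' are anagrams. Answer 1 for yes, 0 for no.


Sort characters of 'bcddda': 'abcddd'
Sort characters of 'cccbcd': 'bccccd'
Sorted forms differ -> they are NOT anagrams
Result: 0

0


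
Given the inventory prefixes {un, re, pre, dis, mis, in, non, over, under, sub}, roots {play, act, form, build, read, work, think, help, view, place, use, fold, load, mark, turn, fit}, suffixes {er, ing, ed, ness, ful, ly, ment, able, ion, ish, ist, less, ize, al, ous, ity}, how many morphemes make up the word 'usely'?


Segmenting 'usely' against the inventory:
  'use' -> root (morpheme 1)
  'ly' -> suffix (morpheme 2)
Total morphemes: 2

2


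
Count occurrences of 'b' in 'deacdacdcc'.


Scanning 'deacdacdcc' for 'b':
  No matches found.
Total occurrences of 'b': 0

0


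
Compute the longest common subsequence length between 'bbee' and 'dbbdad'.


DP table for LCS of 'bbee' and 'dbbdad':
       d  b  b  d  a  d
    0  0  0  0  0  0  0
  b 0  0  1  1  1  1  1
  b 0  0  1  2  2  2  2
  e 0  0  1  2  2  2  2
  e 0  0  1  2  2  2  2
LCS: 'bb'
LCS length = 2

2


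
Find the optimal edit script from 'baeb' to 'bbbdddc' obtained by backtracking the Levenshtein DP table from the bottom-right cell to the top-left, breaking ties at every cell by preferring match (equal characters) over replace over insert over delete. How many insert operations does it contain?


Edit distance = 6. Backtracking from cell (4, 7) with preference match > replace > insert > delete,
then listing the resulting alignment 'baeb' -> 'bbbdddc' left to right:
  Step 1: insert 'b' [insertion #1]
  Step 2: insert 'b' [insertion #2]
  Step 3: keep 'b'
  Step 4: insert 'd' [insertion #3]
  Step 5: replace a->d
  Step 6: replace e->d
  Step 7: replace b->c
Total insertions: 3

3


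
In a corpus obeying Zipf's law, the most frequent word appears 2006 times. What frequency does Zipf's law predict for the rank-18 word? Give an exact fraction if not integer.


Zipf's law: freq(rank) = f1 / rank
f1 = 2006, rank = 18
freq = 2006 / 18
GCD(2006, 18) = 2
Simplified: 1003/9

1003/9


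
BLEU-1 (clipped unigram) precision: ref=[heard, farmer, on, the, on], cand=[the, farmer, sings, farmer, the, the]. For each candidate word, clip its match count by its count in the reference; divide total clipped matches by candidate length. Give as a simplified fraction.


Reference word counts: {'farmer': 1, 'heard': 1, 'on': 2, 'the': 1}
Checking each candidate word (with clipping):
  'the' -> in reference (ref count 1, used 1/1) -> match (matches: 1)
  'farmer' -> in reference (ref count 1, used 1/1) -> match (matches: 2)
  'sings' -> not in reference -> no match (matches: 2)
  'farmer' -> ref count 1 already used up (1/1) -> clipped, no match (matches: 2)
  'the' -> ref count 1 already used up (1/1) -> clipped, no match (matches: 2)
  'the' -> ref count 1 already used up (1/1) -> clipped, no match (matches: 2)
Clipped matches: 2, Candidate length: 6
Precision = 2/6 = 1/3

1/3


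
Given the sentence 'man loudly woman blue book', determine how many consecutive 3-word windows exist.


Word trigrams from [5] words:
  Trigram 1: (man loudly woman)
  Trigram 2: (loudly woman blue)
  Trigram 3: (woman blue book)
Total word trigrams: 5 - 2 = 3

3


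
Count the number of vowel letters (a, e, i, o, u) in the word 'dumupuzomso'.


Scanning each character of 'dumupuzomso':
  Position 1: 'd' -> consonant (running count: 0)
  Position 2: 'u' -> vowel (running count: 1)
  Position 3: 'm' -> consonant (running count: 1)
  Position 4: 'u' -> vowel (running count: 2)
  Position 5: 'p' -> consonant (running count: 2)
  Position 6: 'u' -> vowel (running count: 3)
  Position 7: 'z' -> consonant (running count: 3)
  Position 8: 'o' -> vowel (running count: 4)
  Position 9: 'm' -> consonant (running count: 4)
  Position 10: 's' -> consonant (running count: 4)
  Position 11: 'o' -> vowel (running count: 5)
Total vowels: 5

5


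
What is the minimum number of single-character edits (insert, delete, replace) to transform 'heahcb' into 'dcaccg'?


Building DP table for s1='heahcb' (len 6) and s2='dcaccg' (len 6):
       d  c  a  c  c  g
    0  1  2  3  4  5  6
  h 1  1  2  3  4  5  6
  e 2  2  2  3  4  5  6
  a 3  3  3  2  3  4  5
  h 4  4  4  3  3  4  5
  c 5  5  4  4  3  3  4
  b 6  6  5  5  4  4  4
Edit distance = dp[6][6] = 4

4


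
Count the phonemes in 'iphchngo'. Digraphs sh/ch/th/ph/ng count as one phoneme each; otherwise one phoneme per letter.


Parsing 'iphchngo' greedily, digraphs first:
  'i' -> vowel phoneme (phonemes so far: 1)
  'ph' -> digraph (1 consonant phoneme) (phonemes so far: 2)
  'ch' -> digraph (1 consonant phoneme) (phonemes so far: 3)
  'ng' -> digraph (1 consonant phoneme) (phonemes so far: 4)
  'o' -> vowel phoneme (phonemes so far: 5)
Total phonemes: 5

5


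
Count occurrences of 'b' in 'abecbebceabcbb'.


Scanning 'abecbebceabcbb' for 'b':
  Position 1: 'b' -> MATCH (count: 1)
  Position 4: 'b' -> MATCH (count: 2)
  Position 6: 'b' -> MATCH (count: 3)
  Position 10: 'b' -> MATCH (count: 4)
  Position 12: 'b' -> MATCH (count: 5)
  Position 13: 'b' -> MATCH (count: 6)
Total occurrences of 'b': 6

6


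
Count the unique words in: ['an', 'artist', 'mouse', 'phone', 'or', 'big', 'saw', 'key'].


Listing all tokens and tracking unique types:
  Token 1: 'an' -> NEW (unique so far: 1)
  Token 2: 'artist' -> NEW (unique so far: 2)
  Token 3: 'mouse' -> NEW (unique so far: 3)
  Token 4: 'phone' -> NEW (unique so far: 4)
  Token 5: 'or' -> NEW (unique so far: 5)
  Token 6: 'big' -> NEW (unique so far: 6)
  Token 7: 'saw' -> NEW (unique so far: 7)
  Token 8: 'key' -> NEW (unique so far: 8)
Unique types: ('an', 'artist', 'big', 'key', 'mouse', 'or', 'phone', 'saw')
Vocabulary size: 8

8


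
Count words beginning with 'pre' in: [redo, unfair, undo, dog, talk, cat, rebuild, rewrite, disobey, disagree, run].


Checking each word for prefix 'pre':
  'redo' -> no (count: 0)
  'unfair' -> no (count: 0)
  'undo' -> no (count: 0)
  'dog' -> no (count: 0)
  'talk' -> no (count: 0)
  'cat' -> no (count: 0)
  'rebuild' -> no (count: 0)
  'rewrite' -> no (count: 0)
  'disobey' -> no (count: 0)
  'disagree' -> no (count: 0)
  'run' -> no (count: 0)
Total with prefix 'pre': 0

0


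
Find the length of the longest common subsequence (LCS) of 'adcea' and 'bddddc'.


DP table for LCS of 'adcea' and 'bddddc':
       b  d  d  d  d  c
    0  0  0  0  0  0  0
  a 0  0  0  0  0  0  0
  d 0  0  1  1  1  1  1
  c 0  0  1  1  1  1  2
  e 0  0  1  1  1  1  2
  a 0  0  1  1  1  1  2
LCS: 'dc'
LCS length = 2

2


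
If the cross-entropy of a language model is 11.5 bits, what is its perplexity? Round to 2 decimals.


Perplexity formula: PP = 2^H
H = 11.5
PP = 2^11.5
Decompose: 2^11.5 = 2^11 * 2^0.5 = 2^11 * sqrt(2)
2^11 = 2048, sqrt(2) ~ 1.4142136
PP ~ 2048 * 1.4142136 = 2896.3094528
Rounded to 2 decimals: 2896.31

2896.31


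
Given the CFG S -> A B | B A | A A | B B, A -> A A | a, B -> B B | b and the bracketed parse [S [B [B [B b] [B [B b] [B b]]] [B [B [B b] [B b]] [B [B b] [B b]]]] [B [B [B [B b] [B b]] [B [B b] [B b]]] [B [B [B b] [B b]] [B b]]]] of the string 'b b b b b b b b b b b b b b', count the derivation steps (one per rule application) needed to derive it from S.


Every bracketed nonterminal node [X ...] in the tree is produced by exactly one rule application.
Reading the tree off as a leftmost derivation:
  Step 1: S  =>  B B   (applied S -> B B)
  Step 2: B B  =>  B B B   (applied B -> B B)
  Step 3: B B B  =>  B B B B   (applied B -> B B)
  Step 4: B B B B  =>  b B B B   (applied B -> b)
  Step 5: b B B B  =>  b B B B B   (applied B -> B B)
  Step 6: b B B B B  =>  b b B B B   (applied B -> b)
  Step 7: b b B B B  =>  b b b B B   (applied B -> b)
  Step 8: b b b B B  =>  b b b B B B   (applied B -> B B)
  Step 9: b b b B B B  =>  b b b B B B B   (applied B -> B B)
  Step 10: b b b B B B B  =>  b b b b B B B   (applied B -> b)
  Step 11: b b b b B B B  =>  b b b b b B B   (applied B -> b)
  Step 12: b b b b b B B  =>  b b b b b B B B   (applied B -> B B)
  Step 13: b b b b b B B B  =>  b b b b b b B B   (applied B -> b)
  Step 14: b b b b b b B B  =>  b b b b b b b B   (applied B -> b)
  Step 15: b b b b b b b B  =>  b b b b b b b B B   (applied B -> B B)
  Step 16: b b b b b b b B B  =>  b b b b b b b B B B   (applied B -> B B)
  Step 17: b b b b b b b B B B  =>  b b b b b b b B B B B   (applied B -> B B)
  Step 18: b b b b b b b B B B B  =>  b b b b b b b b B B B   (applied B -> b)
  Step 19: b b b b b b b b B B B  =>  b b b b b b b b b B B   (applied B -> b)
  Step 20: b b b b b b b b b B B  =>  b b b b b b b b b B B B   (applied B -> B B)
  Step 21: b b b b b b b b b B B B  =>  b b b b b b b b b b B B   (applied B -> b)
  Step 22: b b b b b b b b b b B B  =>  b b b b b b b b b b b B   (applied B -> b)
  Step 23: b b b b b b b b b b b B  =>  b b b b b b b b b b b B B   (applied B -> B B)
  Step 24: b b b b b b b b b b b B B  =>  b b b b b b b b b b b B B B   (applied B -> B B)
  Step 25: b b b b b b b b b b b B B B  =>  b b b b b b b b b b b b B B   (applied B -> b)
  Step 26: b b b b b b b b b b b b B B  =>  b b b b b b b b b b b b b B   (applied B -> b)
  Step 27: b b b b b b b b b b b b b B  =>  b b b b b b b b b b b b b b   (applied B -> b)
Final yield: b b b b b b b b b b b b b b
Total rewrite steps: 27

27


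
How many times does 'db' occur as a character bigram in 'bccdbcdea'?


Scanning 'bccdbcdea' for bigram 'db':
  Position 0: 'bc' -> no
  Position 1: 'cc' -> no
  Position 2: 'cd' -> no
  Position 3: 'db' -> MATCH
  Position 4: 'bc' -> no
  Position 5: 'cd' -> no
  Position 6: 'de' -> no
  Position 7: 'ea' -> no
Total matches: 1

1


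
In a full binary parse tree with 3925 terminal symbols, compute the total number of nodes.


Leaf nodes (terminals): 3925
Internal nodes = n - 1 = 3925 - 1 = 3924
Total = leaves + internal = 3925 + 3924 = 7849

7849


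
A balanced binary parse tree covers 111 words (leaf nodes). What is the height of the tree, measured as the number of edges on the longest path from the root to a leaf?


In a balanced binary tree with n leaves the deepest leaf is ceil(log2(n)) edges below the root.
log2(111) = 6.7944
ceil(6.7944) = 7
height (edges) = 7

7


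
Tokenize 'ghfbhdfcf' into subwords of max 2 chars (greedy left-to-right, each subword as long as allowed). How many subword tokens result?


'ghfbhdfcf' has 9 characters.
Chunking with max size 2:
  Chunk 1: 'gh' (positions 0-1)
  Chunk 2: 'fb' (positions 2-3)
  Chunk 3: 'hd' (positions 4-5)
  Chunk 4: 'fc' (positions 6-7)
  Chunk 5: 'f' (positions 8-8)
Total chunks: ceil(9 / 2) = 5

5


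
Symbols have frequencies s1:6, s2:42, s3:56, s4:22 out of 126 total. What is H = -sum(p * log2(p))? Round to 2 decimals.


Computing entropy H = -sum(p_i * log2(p_i)):
  s1: p = 6/126 = 0.0476, -p*log2(p) = 0.2092
  s2: p = 42/126 = 0.3333, -p*log2(p) = 0.5283
  s3: p = 56/126 = 0.4444, -p*log2(p) = 0.5200
  s4: p = 22/126 = 0.1746, -p*log2(p) = 0.4396
H = sum of terms = 1.6971
Rounded to 2 decimals: 1.70

1.70


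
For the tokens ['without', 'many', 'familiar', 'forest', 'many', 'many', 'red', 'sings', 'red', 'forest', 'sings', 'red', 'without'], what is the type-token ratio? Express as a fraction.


Tokens: 13
Unique types: ('familiar', 'forest', 'many', 'red', 'sings', 'without') = 6
TTR = 6/13
Already in lowest terms.

6/13


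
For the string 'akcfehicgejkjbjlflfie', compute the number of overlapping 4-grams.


String 'akcfehicgejkjbjlflfie' has length L = 21.
Number of overlapping n-grams = L - n + 1
Substituting: 21 - 4 + 1 = 18

18


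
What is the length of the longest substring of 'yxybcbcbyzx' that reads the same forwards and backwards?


Scanning 'yxybcbcbyzx' for palindromic substrings.
Substring at positions 2-8: 'ybcbcby'.
Check: reverse('ybcbcby') = 'ybcbcby' -> palindrome confirmed.
Neighbouring characters ('x' / 'z') break symmetry, so it cannot extend further.
No longer palindromic substring exists; longest length = 7

7


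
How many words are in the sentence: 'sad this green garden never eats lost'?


Counting words by splitting on spaces:
  Word 1: 'sad'
  Word 2: 'this'
  Word 3: 'green'
  Word 4: 'garden'
  Word 5: 'never'
  Word 6: 'eats'
  Word 7: 'lost'
Total words: 7

7


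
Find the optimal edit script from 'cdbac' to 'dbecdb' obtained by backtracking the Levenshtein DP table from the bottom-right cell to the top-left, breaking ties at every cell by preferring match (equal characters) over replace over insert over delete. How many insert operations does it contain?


Edit distance = 4. Backtracking from cell (5, 6) with preference match > replace > insert > delete,
then listing the resulting alignment 'cdbac' -> 'dbecdb' left to right:
  Step 1: delete 'c'
  Step 2: keep 'd'
  Step 3: keep 'b'
  Step 4: replace a->e
  Step 5: keep 'c'
  Step 6: insert 'd' [insertion #1]
  Step 7: insert 'b' [insertion #2]
Total insertions: 2

2


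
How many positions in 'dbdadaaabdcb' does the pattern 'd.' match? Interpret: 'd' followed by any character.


Pattern: d. means 'd' followed by any character.
Scanning 'dbdadaaabdcb' position-by-position:
  Pos 0: window 'db' -> MATCH
  Pos 1: window 'bd' -> no
  Pos 2: window 'da' -> MATCH
  Pos 3: window 'ad' -> no
  Pos 4: window 'da' -> MATCH
  Pos 5: window 'aa' -> no
  Pos 6: window 'aa' -> no
  Pos 7: window 'ab' -> no
  Pos 8: window 'bd' -> no
  Pos 9: window 'dc' -> MATCH
  Pos 10: window 'cb' -> no
  Pos 11: window 'b' -> no
Total matches: 4

4


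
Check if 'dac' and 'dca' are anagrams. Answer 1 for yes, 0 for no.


Sort characters of 'dac': 'acd'
Sort characters of 'dca': 'acd'
Sorted forms match -> they ARE anagrams
Result: 1

1


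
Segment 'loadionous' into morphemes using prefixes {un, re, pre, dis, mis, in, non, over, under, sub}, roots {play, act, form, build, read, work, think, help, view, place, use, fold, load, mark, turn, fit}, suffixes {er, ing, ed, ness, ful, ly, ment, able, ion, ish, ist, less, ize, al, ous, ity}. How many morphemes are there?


Segmenting 'loadionous' against the inventory:
  'load' -> root (morpheme 1)
  'ion' -> suffix (morpheme 2)
  'ous' -> suffix (morpheme 3)
Total morphemes: 3

3


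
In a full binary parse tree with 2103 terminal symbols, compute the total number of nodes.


Leaf nodes (terminals): 2103
Internal nodes = n - 1 = 2103 - 1 = 2102
Total = leaves + internal = 2103 + 2102 = 4205

4205


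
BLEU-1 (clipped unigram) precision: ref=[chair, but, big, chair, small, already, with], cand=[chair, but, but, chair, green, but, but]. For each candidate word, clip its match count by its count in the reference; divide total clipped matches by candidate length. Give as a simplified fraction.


Reference word counts: {'already': 1, 'big': 1, 'but': 1, 'chair': 2, 'small': 1, 'with': 1}
Checking each candidate word (with clipping):
  'chair' -> in reference (ref count 2, used 1/2) -> match (matches: 1)
  'but' -> in reference (ref count 1, used 1/1) -> match (matches: 2)
  'but' -> ref count 1 already used up (1/1) -> clipped, no match (matches: 2)
  'chair' -> in reference (ref count 2, used 2/2) -> match (matches: 3)
  'green' -> not in reference -> no match (matches: 3)
  'but' -> ref count 1 already used up (1/1) -> clipped, no match (matches: 3)
  'but' -> ref count 1 already used up (1/1) -> clipped, no match (matches: 3)
Clipped matches: 3, Candidate length: 7
Precision = 3/7

3/7


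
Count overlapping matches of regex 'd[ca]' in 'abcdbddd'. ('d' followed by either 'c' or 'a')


Pattern: d[ca] means 'd' followed by either 'c' or 'a'.
Scanning 'abcdbddd' position-by-position:
  Pos 0: window 'ab' -> no
  Pos 1: window 'bc' -> no
  Pos 2: window 'cd' -> no
  Pos 3: window 'db' -> no
  Pos 4: window 'bd' -> no
  Pos 5: window 'dd' -> no
  Pos 6: window 'dd' -> no
  Pos 7: window 'd' -> no
Total matches: 0

0


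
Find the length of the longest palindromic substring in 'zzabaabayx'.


Scanning 'zzabaabayx' for palindromic substrings.
Substring at positions 2-7: 'abaaba'.
Check: reverse('abaaba') = 'abaaba' -> palindrome confirmed.
Neighbouring characters ('z' / 'y') break symmetry, so it cannot extend further.
No longer palindromic substring exists; longest length = 6

6


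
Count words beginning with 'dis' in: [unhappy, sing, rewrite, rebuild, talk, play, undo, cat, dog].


Checking each word for prefix 'dis':
  'unhappy' -> no (count: 0)
  'sing' -> no (count: 0)
  'rewrite' -> no (count: 0)
  'rebuild' -> no (count: 0)
  'talk' -> no (count: 0)
  'play' -> no (count: 0)
  'undo' -> no (count: 0)
  'cat' -> no (count: 0)
  'dog' -> no (count: 0)
Total with prefix 'dis': 0

0


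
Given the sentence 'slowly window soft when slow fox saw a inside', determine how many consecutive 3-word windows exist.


Word trigrams from [9] words:
  Trigram 1: (slowly window soft)
  Trigram 2: (window soft when)
  Trigram 3: (soft when slow)
  Trigram 4: (when slow fox)
  Trigram 5: (slow fox saw)
  Trigram 6: (fox saw a)
  Trigram 7: (saw a inside)
Total word trigrams: 9 - 2 = 7

7
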